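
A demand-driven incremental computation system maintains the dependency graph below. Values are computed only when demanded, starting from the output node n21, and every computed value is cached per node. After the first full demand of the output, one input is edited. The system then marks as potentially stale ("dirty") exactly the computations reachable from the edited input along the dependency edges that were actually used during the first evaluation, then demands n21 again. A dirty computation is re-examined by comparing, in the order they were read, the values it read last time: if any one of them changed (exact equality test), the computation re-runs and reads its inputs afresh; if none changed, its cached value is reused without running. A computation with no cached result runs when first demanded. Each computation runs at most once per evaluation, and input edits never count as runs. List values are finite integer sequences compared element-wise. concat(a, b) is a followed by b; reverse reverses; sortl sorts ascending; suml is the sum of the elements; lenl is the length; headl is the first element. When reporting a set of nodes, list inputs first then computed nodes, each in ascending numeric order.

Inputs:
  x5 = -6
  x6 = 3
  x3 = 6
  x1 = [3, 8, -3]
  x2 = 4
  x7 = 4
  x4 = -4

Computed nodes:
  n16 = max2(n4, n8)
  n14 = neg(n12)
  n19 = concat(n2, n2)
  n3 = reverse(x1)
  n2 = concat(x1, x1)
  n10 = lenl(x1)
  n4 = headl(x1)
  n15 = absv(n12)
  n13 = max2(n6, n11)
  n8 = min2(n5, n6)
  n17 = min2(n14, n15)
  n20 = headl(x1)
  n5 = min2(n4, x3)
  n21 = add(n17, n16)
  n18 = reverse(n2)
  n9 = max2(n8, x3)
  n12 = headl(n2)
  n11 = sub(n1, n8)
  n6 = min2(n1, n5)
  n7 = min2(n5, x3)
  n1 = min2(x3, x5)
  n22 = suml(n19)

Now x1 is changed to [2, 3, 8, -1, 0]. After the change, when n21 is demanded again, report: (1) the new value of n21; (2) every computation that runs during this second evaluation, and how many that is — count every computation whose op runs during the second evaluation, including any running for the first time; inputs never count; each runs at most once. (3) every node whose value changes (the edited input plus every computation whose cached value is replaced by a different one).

New value of n21: 0.
Computations that run: n2, n4, n5, n6, n8, n12, n14, n15, n16, n17, n21 — 11 in total.
Values that change: x1, n2, n4, n5, n12, n14, n15, n16, n17.

First evaluation (everything demanded from the output):
  n1 = min2(6, -6) = -6
  n2 = concat([3, 8, -3], [3, 8, -3]) = [3, 8, -3, 3, 8, -3]
  n4 = headl([3, 8, -3]) = 3
  n5 = min2(3, 6) = 3
  n6 = min2(-6, 3) = -6
  n8 = min2(3, -6) = -6
  n12 = headl([3, 8, -3, 3, 8, -3]) = 3
  n14 = neg(3) = -3
  n15 = absv(3) = 3
  n16 = max2(3, -6) = 3
  n17 = min2(-3, 3) = -3
  n21 = add(-3, 3) = 0

Propagation after the edit:
  n2: runs — x1 [3, 8, -3]->[2, 3, 8, -1, 0]; x1 [3, 8, -3]->[2, 3, 8, -1, 0]; result [2, 3, 8, -1, 0, 2, 3, 8, -1, 0].
  n4: runs — x1 [3, 8, -3]->[2, 3, 8, -1, 0]; result 2.
  n5: runs — n4 3->2; result 2.
  n6: runs — n5 3->2; result -6 (same value as before).
  n8: runs — n5 3->2; result -6 (same value as before).
  n12: runs — n2 [3, 8, -3, 3, 8, -3]->[2, 3, 8, -1, 0, 2, 3, 8, -1, 0]; result 2.
  n14: runs — n12 3->2; result -2.
  n15: runs — n12 3->2; result 2.
  n16: runs — n4 3->2; result 2.
  n17: runs — n14 -3->-2; n15 3->2; result -2.
  n21: runs — n17 -3->-2; n16 3->2; result 0 (same value as before).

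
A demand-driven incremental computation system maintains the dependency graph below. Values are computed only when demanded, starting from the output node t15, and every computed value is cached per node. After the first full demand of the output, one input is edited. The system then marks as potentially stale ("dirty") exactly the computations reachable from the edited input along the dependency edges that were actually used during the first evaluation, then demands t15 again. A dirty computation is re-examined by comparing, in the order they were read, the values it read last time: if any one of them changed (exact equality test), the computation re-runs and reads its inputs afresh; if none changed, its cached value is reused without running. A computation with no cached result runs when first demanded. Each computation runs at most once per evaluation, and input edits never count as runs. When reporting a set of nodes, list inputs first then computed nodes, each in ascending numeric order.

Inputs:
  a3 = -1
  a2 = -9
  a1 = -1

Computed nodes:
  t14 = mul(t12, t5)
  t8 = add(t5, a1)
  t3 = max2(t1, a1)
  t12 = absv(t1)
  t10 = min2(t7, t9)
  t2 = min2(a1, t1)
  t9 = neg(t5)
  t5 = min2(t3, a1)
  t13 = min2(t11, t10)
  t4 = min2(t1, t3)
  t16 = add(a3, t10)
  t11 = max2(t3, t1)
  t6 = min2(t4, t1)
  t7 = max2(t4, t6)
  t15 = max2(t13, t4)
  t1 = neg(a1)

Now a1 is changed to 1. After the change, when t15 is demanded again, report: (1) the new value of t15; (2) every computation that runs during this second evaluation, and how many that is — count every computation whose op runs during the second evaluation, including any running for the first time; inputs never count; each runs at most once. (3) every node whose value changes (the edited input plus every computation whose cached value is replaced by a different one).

New value of t15: -1.
Computations that run: t1, t3, t4, t5, t6, t7, t9, t10, t11, t13, t15 — 11 in total.
Values that change: a1, t1, t4, t5, t6, t7, t9, t10, t13, t15.

First evaluation (everything demanded from the output):
  t1 = neg(-1) = 1
  t3 = max2(1, -1) = 1
  t4 = min2(1, 1) = 1
  t5 = min2(1, -1) = -1
  t6 = min2(1, 1) = 1
  t7 = max2(1, 1) = 1
  t9 = neg(-1) = 1
  t10 = min2(1, 1) = 1
  t11 = max2(1, 1) = 1
  t13 = min2(1, 1) = 1
  t15 = max2(1, 1) = 1

Propagation after the edit:
  t1: runs — a1 -1->1; result -1.
  t3: runs — t1 1->-1; a1 -1->1; result 1 (same value as before).
  t4: runs — t1 1->-1; result -1.
  t5: runs — a1 -1->1; result 1.
  t6: runs — t4 1->-1; t1 1->-1; result -1.
  t7: runs — t4 1->-1; t6 1->-1; result -1.
  t9: runs — t5 -1->1; result -1.
  t10: runs — t7 1->-1; t9 1->-1; result -1.
  t11: runs — t1 1->-1; result 1 (same value as before).
  t13: runs — t10 1->-1; result -1.
  t15: runs — t13 1->-1; t4 1->-1; result -1.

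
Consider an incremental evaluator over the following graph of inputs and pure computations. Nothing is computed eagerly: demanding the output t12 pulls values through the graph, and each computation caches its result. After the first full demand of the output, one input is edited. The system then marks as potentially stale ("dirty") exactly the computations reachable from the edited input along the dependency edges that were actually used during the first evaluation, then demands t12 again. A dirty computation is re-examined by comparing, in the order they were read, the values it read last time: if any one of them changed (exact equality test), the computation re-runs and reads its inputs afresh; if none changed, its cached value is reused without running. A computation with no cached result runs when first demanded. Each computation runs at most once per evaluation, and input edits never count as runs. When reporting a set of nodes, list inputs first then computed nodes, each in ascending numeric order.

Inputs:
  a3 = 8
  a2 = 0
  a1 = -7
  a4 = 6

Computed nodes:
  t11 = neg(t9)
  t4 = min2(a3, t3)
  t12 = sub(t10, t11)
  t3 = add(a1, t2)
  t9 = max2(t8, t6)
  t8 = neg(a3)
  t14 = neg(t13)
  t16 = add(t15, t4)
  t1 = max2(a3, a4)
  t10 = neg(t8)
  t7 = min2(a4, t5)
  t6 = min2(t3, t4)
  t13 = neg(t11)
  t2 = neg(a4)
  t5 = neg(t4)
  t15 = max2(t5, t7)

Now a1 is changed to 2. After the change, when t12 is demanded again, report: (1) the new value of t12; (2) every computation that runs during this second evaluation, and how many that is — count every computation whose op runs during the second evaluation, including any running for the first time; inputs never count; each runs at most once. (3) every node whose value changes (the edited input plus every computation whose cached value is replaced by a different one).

t12 now evaluates to 4.
Run set: t3, t4, t6, t9, t11, t12 (6 run).
Changed values: a1, t3, t4, t6, t9, t11, t12.

Initial pass — values computed on the first demand:
  t2 = neg(6) = -6
  t3 = add(-7, -6) = -13
  t4 = min2(8, -13) = -13
  t6 = min2(-13, -13) = -13
  t8 = neg(8) = -8
  t9 = max2(-8, -13) = -8
  t10 = neg(-8) = 8
  t11 = neg(-8) = 8
  t12 = sub(8, 8) = 0

Second demand — change propagation:
  t3: re-runs because a1 -7->2; new result -4.
  t4: re-runs because t3 -13->-4; new result -4.
  t6: re-runs because t3 -13->-4; t4 -13->-4; new result -4.
  t9: re-runs because t6 -13->-4; new result -4.
  t11: re-runs because t9 -8->-4; new result 4.
  t12: re-runs because t11 8->4; new result 4.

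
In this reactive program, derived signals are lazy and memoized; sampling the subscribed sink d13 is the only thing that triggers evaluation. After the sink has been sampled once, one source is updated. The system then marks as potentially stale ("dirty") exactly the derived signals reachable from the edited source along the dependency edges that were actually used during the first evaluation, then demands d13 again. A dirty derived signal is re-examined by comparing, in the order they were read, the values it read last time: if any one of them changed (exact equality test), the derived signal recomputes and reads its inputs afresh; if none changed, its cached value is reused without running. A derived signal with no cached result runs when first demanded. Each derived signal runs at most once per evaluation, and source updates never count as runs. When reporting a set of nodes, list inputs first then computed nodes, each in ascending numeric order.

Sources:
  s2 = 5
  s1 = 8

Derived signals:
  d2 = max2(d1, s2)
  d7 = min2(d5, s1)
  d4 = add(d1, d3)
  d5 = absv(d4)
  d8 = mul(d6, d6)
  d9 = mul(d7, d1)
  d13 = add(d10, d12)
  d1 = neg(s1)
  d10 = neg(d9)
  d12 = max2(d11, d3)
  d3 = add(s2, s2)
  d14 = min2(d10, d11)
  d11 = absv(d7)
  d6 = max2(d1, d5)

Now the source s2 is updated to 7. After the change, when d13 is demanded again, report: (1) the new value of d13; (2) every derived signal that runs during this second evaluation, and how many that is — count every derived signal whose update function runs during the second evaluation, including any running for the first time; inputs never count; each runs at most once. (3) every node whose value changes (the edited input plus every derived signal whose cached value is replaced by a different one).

Demanding d13 again yields 62.
9 derived signals run: d3, d4, d5, d7, d9, d10, d11, d12, d13.
The nodes whose values change: s2, d3, d4, d5, d7, d9, d10, d11, d12, d13.

First demand of the output computes:
  d1 = neg(8) = -8
  d3 = add(5, 5) = 10
  d4 = add(-8, 10) = 2
  d5 = absv(2) = 2
  d7 = min2(2, 8) = 2
  d9 = mul(2, -8) = -16
  d10 = neg(-16) = 16
  d11 = absv(2) = 2
  d12 = max2(2, 10) = 10
  d13 = add(16, 10) = 26

After the edit, cleaning proceeds:
  d3: a read changed (s2 5->7; s2 5->7) — executes, giving 14.
  d4: a read changed (d3 10->14) — executes, giving 6.
  d5: a read changed (d4 2->6) — executes, giving 6.
  d7: a read changed (d5 2->6) — executes, giving 6.
  d9: a read changed (d7 2->6) — executes, giving -48.
  d10: a read changed (d9 -16->-48) — executes, giving 48.
  d11: a read changed (d7 2->6) — executes, giving 6.
  d12: a read changed (d11 2->6; d3 10->14) — executes, giving 14.
  d13: a read changed (d10 16->48; d12 10->14) — executes, giving 62.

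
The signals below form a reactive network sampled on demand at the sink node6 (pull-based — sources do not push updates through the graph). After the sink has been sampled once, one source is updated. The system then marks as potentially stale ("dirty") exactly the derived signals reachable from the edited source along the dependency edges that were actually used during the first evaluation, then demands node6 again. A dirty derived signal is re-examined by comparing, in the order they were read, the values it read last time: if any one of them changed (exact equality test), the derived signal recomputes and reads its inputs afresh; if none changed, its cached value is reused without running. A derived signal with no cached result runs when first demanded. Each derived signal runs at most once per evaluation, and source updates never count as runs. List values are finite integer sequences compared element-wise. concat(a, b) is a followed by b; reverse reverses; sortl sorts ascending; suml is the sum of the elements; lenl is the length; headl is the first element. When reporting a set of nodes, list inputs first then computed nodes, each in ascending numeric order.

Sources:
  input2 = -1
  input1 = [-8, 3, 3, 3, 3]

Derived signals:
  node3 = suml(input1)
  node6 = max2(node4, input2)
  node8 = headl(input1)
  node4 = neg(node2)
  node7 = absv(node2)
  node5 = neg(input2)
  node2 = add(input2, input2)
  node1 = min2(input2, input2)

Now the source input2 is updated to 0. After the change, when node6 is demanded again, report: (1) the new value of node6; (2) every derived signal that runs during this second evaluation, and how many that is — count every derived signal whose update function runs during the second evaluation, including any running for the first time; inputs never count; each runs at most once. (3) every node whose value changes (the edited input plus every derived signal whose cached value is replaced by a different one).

Initial pass — values computed on the first demand:
  node2 = add(-1, -1) = -2
  node4 = neg(-2) = 2
  node6 = max2(2, -1) = 2

Second demand — change propagation:
  node2: re-runs because input2 -1->0; input2 -1->0; new result 0.
  node4: re-runs because node2 -2->0; new result 0.
  node6: re-runs because node4 2->0; input2 -1->0; new result 0.

node6 now evaluates to 0.
Run set: node2, node4, node6 (3 run).
Changed values: input2, node2, node4, node6.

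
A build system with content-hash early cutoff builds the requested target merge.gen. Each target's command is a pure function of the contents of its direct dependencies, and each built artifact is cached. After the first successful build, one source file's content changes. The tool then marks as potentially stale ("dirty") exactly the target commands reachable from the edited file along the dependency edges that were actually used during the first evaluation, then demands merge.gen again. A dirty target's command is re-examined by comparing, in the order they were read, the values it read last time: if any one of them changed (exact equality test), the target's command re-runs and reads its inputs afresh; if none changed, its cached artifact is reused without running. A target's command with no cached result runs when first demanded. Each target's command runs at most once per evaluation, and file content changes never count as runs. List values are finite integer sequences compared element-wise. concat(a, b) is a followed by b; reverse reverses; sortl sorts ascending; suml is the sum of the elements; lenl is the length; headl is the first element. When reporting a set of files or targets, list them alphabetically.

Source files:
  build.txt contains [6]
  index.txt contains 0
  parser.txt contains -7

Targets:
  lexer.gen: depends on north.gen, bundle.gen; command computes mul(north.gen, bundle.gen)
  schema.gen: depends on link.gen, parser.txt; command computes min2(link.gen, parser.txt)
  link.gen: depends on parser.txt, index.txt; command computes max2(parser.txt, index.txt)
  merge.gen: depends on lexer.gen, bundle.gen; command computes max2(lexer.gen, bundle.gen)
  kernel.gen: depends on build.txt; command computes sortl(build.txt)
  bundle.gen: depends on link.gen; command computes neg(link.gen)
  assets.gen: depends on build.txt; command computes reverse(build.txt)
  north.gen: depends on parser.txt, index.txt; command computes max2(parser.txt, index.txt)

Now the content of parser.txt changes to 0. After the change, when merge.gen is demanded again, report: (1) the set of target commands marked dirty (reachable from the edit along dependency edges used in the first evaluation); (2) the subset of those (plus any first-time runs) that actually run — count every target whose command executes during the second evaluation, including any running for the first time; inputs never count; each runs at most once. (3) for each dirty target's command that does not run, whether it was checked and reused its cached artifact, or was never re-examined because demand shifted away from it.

First evaluation (everything demanded from the output):
  link.gen = max2(-7, 0) = 0
  bundle.gen = neg(0) = 0
  north.gen = max2(-7, 0) = 0
  lexer.gen = mul(0, 0) = 0
  merge.gen = max2(0, 0) = 0

Propagation after the edit:
  link.gen: runs — parser.txt -7->0; result 0 (same value as before).
  bundle.gen: checked — values it read are unchanged (link.gen unchanged); reused cached 0 without running.
  north.gen: runs — parser.txt -7->0; result 0 (same value as before).
  lexer.gen: checked — values it read are unchanged (north.gen unchanged, bundle.gen unchanged); reused cached 0 without running.
  merge.gen: checked — values it read are unchanged (lexer.gen unchanged, bundle.gen unchanged); reused cached 0 without running.

Key observation: the cutoff stops propagation at bundle.gen — its inputs' values are unchanged, so it reuses its cache.

Marked dirty: bundle.gen, lexer.gen, link.gen, merge.gen, north.gen.
Target commands that run: link.gen, north.gen — 2 in total.
Checked but reused from cache: bundle.gen, lexer.gen, merge.gen.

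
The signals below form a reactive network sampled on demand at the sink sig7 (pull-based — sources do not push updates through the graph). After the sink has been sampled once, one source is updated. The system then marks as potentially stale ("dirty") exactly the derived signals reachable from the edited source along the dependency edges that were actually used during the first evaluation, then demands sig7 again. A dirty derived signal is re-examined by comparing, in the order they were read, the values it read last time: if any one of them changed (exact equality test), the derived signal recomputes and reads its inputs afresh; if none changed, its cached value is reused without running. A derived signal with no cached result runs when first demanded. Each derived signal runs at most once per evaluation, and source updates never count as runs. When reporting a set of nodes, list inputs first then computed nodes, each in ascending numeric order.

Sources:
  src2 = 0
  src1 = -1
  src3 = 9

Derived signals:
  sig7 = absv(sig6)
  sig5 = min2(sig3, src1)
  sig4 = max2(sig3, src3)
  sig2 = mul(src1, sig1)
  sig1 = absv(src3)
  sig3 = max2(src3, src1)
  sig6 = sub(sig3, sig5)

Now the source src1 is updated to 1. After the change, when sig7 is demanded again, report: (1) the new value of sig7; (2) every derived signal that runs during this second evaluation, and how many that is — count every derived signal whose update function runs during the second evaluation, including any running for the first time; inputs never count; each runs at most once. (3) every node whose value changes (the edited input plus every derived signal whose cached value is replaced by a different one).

sig7 now evaluates to 8.
Run set: sig3, sig5, sig6, sig7 (4 run).
Changed values: src1, sig5, sig6, sig7.

Initial pass — values computed on the first demand:
  sig3 = max2(9, -1) = 9
  sig5 = min2(9, -1) = -1
  sig6 = sub(9, -1) = 10
  sig7 = absv(10) = 10

Second demand — change propagation:
  sig3: re-runs because src1 -1->1; new result 9 (unchanged).
  sig5: re-runs because src1 -1->1; new result 1.
  sig6: re-runs because sig5 -1->1; new result 8.
  sig7: re-runs because sig6 10->8; new result 8.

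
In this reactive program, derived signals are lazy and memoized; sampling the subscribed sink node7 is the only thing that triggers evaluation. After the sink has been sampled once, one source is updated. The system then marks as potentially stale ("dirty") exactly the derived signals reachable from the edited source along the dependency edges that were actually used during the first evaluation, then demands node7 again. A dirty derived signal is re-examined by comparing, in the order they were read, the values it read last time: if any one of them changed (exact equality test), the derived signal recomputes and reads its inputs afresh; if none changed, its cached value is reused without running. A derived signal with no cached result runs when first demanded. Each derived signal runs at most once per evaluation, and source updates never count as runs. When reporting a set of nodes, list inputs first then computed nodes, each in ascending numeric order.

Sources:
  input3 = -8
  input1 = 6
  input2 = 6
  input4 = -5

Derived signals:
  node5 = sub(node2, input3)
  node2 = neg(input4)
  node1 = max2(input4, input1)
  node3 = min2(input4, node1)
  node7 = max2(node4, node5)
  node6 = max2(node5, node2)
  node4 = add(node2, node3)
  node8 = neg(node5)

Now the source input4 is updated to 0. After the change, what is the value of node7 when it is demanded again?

Demanding node7 again yields 8.

First demand of the output computes:
  node1 = max2(-5, 6) = 6
  node2 = neg(-5) = 5
  node3 = min2(-5, 6) = -5
  node4 = add(5, -5) = 0
  node5 = sub(5, -8) = 13
  node7 = max2(0, 13) = 13

After the edit, cleaning proceeds:
  node1: a read changed (input4 -5->0) — executes, giving 6 — identical to its old value.
  node2: a read changed (input4 -5->0) — executes, giving 0.
  node3: a read changed (input4 -5->0) — executes, giving 0.
  node4: a read changed (node2 5->0; node3 -5->0) — executes, giving 0 — identical to its old value.
  node5: a read changed (node2 5->0) — executes, giving 8.
  node7: a read changed (node5 13->8) — executes, giving 8.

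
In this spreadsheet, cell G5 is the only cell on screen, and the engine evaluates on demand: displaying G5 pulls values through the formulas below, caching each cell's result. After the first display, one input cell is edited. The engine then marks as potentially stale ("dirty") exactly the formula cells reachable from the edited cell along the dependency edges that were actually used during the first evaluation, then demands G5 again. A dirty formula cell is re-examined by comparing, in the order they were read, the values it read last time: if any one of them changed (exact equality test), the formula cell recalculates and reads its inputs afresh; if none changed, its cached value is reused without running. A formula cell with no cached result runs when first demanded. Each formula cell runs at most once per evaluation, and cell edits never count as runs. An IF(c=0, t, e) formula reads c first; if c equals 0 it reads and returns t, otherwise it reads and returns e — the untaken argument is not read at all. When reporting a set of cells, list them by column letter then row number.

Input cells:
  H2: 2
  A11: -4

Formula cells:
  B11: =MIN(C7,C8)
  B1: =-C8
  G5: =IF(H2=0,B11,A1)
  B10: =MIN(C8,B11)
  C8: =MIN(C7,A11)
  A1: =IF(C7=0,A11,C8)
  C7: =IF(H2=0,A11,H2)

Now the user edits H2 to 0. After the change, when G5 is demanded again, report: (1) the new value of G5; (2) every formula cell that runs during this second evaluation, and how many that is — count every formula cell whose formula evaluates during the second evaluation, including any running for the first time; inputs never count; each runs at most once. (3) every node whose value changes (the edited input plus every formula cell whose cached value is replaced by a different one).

G5 now evaluates to -4.
Run set: B11, C7, C8, G5 (4 run).
Changed values: C7, H2.
The important point: the flipped condition redirects demand; A1 is left stale, never re-checked.

Initial pass — values computed on the first demand:
  C7 = IF(H2=0: H2=2 -> else branch H2) = 2
  C8 = MIN(2, -4) = -4
  A1 = IF(C7=0: C7=2 -> else branch C8) = -4
  G5 = IF(H2=0: H2=2 -> else branch A1) = -4

Second demand — change propagation:
  C7: re-runs because H2 2->0; H2 2->0; new result -4.
  C8: re-runs because C7 2->-4; new result -4 (unchanged).
  A1: dirty yet unreached — the second evaluation never asks for it.
  B11: newly demanded (no cache) — executes and yields -4.
  G5: re-runs because H2 2->0; new result -4 (unchanged).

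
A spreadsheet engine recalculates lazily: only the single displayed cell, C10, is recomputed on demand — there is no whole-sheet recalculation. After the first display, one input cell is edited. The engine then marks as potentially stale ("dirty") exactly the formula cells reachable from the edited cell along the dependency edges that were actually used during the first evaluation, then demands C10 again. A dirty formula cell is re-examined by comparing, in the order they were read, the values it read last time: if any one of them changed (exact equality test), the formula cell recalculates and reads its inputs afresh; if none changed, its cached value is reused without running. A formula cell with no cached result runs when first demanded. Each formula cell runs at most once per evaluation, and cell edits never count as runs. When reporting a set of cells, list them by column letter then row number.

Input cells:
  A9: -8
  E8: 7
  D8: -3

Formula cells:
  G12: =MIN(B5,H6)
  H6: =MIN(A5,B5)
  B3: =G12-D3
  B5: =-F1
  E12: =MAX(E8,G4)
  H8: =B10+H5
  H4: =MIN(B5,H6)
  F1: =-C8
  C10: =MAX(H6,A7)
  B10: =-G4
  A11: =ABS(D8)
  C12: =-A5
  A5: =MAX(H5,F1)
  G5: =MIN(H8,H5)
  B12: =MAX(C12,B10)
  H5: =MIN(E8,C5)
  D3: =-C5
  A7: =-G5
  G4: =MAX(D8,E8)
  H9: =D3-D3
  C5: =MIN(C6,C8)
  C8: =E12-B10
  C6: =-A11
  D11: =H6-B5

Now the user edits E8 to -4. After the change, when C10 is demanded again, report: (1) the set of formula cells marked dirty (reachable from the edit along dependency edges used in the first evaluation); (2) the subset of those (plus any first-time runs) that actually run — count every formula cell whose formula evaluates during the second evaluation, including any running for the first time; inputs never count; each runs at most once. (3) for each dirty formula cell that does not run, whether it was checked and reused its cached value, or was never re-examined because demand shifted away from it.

Marked dirty: A5, A7, B5, B10, C5, C8, C10, E12, F1, G4, G5, H5, H6, H8.
Formula cells that run: A5, A7, B5, B10, C5, C8, C10, E12, F1, G4, G5, H5, H6, H8 — 14 in total.
Every dirty formula cell ran.

First evaluation (everything demanded from the output):
  A11 = ABS(-3) = 3
  C6 = -(3) = -3
  G4 = MAX(-3, 7) = 7
  B10 = -(7) = -7
  E12 = MAX(7, 7) = 7
  C8 = 7 - -7 = 14
  C5 = MIN(-3, 14) = -3
  F1 = -(14) = -14
  B5 = -(-14) = 14
  H5 = MIN(7, -3) = -3
  A5 = MAX(-3, -14) = -3
  H6 = MIN(-3, 14) = -3
  H8 = -7 + -3 = -10
  G5 = MIN(-10, -3) = -10
  A7 = -(-10) = 10
  C10 = MAX(-3, 10) = 10

Propagation after the edit:
  G4: runs — E8 7->-4; result -3.
  B10: runs — G4 7->-3; result 3.
  E12: runs — E8 7->-4; G4 7->-3; result -3.
  C8: runs — E12 7->-3; B10 -7->3; result -6.
  C5: runs — C8 14->-6; result -6.
  F1: runs — C8 14->-6; result 6.
  B5: runs — F1 -14->6; result -6.
  H5: runs — E8 7->-4; C5 -3->-6; result -6.
  A5: runs — H5 -3->-6; F1 -14->6; result 6.
  H6: runs — A5 -3->6; B5 14->-6; result -6.
  H8: runs — B10 -7->3; H5 -3->-6; result -3.
  G5: runs — H8 -10->-3; H5 -3->-6; result -6.
  A7: runs — G5 -10->-6; result 6.
  C10: runs — H6 -3->-6; A7 10->6; result 6.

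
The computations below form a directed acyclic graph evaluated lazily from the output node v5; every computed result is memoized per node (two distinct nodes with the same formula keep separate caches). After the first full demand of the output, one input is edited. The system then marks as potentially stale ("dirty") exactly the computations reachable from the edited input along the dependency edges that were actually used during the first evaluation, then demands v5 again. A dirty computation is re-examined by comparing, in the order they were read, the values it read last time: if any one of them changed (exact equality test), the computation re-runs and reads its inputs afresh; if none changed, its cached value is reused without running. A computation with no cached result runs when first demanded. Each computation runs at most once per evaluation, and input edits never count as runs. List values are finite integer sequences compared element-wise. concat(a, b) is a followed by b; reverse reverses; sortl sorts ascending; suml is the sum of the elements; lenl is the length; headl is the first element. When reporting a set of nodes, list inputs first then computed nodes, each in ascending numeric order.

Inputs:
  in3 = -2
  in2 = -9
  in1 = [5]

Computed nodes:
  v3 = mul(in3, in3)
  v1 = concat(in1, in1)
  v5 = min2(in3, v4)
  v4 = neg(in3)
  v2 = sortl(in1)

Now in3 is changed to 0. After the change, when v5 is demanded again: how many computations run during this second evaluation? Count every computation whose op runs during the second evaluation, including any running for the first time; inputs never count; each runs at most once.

First demand of the output computes:
  v4 = neg(-2) = 2
  v5 = min2(-2, 2) = -2

After the edit, cleaning proceeds:
  v4: a read changed (in3 -2->0) — executes, giving 0.
  v5: a read changed (in3 -2->0; v4 2->0) — executes, giving 0.

2 computations run: v4, v5.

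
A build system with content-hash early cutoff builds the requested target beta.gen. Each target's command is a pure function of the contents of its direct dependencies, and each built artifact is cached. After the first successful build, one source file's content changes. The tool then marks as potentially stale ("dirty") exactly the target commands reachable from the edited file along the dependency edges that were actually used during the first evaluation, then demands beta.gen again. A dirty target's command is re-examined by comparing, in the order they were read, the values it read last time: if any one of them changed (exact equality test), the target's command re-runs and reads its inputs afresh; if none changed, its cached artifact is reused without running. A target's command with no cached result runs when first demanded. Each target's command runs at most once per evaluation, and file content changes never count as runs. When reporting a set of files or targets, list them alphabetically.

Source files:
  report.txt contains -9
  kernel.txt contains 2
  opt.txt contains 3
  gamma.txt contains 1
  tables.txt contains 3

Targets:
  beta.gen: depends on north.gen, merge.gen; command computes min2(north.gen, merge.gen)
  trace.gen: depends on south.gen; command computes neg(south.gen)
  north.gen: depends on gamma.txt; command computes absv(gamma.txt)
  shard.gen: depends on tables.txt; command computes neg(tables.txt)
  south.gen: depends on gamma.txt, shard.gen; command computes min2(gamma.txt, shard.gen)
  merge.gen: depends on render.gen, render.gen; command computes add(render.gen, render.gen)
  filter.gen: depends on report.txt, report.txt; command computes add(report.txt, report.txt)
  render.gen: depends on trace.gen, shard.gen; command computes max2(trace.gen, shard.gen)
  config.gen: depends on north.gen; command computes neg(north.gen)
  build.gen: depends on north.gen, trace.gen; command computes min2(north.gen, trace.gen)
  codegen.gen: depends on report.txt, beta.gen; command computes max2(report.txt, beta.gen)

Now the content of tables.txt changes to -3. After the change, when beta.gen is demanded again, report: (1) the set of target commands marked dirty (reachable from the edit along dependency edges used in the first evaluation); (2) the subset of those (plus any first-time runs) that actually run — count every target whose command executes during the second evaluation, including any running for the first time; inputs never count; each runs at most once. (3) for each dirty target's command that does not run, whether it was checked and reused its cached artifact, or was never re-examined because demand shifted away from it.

Marked dirty: beta.gen, merge.gen, render.gen, shard.gen, south.gen, trace.gen.
Target commands that run: render.gen, shard.gen, south.gen, trace.gen — 4 in total.
Checked but reused from cache: beta.gen, merge.gen.
Key observation: the change is absorbed at render.gen — it re-runs but produces the same value, and the output's value is unchanged.

First evaluation (everything demanded from the output):
  north.gen = absv(1) = 1
  shard.gen = neg(3) = -3
  south.gen = min2(1, -3) = -3
  trace.gen = neg(-3) = 3
  render.gen = max2(3, -3) = 3
  merge.gen = add(3, 3) = 6
  beta.gen = min2(1, 6) = 1

Propagation after the edit:
  shard.gen: runs — tables.txt 3->-3; result 3.
  south.gen: runs — shard.gen -3->3; result 1.
  trace.gen: runs — south.gen -3->1; result -1.
  render.gen: runs — trace.gen 3->-1; shard.gen -3->3; result 3 (same value as before).
  merge.gen: checked — values it read are unchanged (render.gen unchanged, render.gen unchanged); reused cached 6 without running.
  beta.gen: checked — values it read are unchanged (north.gen unchanged, merge.gen unchanged); reused cached 1 without running.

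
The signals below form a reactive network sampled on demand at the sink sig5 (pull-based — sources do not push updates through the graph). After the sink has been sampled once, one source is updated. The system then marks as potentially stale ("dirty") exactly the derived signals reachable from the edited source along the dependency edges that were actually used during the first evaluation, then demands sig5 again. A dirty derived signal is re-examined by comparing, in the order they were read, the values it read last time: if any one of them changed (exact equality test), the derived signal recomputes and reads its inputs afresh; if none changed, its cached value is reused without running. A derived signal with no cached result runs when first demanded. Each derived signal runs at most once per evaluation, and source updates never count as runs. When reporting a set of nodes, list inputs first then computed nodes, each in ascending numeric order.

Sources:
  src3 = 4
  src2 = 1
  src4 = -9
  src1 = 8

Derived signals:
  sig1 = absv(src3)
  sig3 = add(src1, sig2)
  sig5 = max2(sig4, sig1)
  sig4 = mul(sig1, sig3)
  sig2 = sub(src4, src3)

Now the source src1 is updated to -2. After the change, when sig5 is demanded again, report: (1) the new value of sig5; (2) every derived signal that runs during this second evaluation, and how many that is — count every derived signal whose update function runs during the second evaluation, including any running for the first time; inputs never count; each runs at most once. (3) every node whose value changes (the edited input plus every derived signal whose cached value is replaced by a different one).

Initial pass — values computed on the first demand:
  sig1 = absv(4) = 4
  sig2 = sub(-9, 4) = -13
  sig3 = add(8, -13) = -5
  sig4 = mul(4, -5) = -20
  sig5 = max2(-20, 4) = 4

Second demand — change propagation:
  sig3: re-runs because src1 8->-2; new result -15.
  sig4: re-runs because sig3 -5->-15; new result -60.
  sig5: re-runs because sig4 -20->-60; new result 4 (unchanged).

sig5 now evaluates to 4.
Run set: sig3, sig4, sig5 (3 run).
Changed values: src1, sig3, sig4.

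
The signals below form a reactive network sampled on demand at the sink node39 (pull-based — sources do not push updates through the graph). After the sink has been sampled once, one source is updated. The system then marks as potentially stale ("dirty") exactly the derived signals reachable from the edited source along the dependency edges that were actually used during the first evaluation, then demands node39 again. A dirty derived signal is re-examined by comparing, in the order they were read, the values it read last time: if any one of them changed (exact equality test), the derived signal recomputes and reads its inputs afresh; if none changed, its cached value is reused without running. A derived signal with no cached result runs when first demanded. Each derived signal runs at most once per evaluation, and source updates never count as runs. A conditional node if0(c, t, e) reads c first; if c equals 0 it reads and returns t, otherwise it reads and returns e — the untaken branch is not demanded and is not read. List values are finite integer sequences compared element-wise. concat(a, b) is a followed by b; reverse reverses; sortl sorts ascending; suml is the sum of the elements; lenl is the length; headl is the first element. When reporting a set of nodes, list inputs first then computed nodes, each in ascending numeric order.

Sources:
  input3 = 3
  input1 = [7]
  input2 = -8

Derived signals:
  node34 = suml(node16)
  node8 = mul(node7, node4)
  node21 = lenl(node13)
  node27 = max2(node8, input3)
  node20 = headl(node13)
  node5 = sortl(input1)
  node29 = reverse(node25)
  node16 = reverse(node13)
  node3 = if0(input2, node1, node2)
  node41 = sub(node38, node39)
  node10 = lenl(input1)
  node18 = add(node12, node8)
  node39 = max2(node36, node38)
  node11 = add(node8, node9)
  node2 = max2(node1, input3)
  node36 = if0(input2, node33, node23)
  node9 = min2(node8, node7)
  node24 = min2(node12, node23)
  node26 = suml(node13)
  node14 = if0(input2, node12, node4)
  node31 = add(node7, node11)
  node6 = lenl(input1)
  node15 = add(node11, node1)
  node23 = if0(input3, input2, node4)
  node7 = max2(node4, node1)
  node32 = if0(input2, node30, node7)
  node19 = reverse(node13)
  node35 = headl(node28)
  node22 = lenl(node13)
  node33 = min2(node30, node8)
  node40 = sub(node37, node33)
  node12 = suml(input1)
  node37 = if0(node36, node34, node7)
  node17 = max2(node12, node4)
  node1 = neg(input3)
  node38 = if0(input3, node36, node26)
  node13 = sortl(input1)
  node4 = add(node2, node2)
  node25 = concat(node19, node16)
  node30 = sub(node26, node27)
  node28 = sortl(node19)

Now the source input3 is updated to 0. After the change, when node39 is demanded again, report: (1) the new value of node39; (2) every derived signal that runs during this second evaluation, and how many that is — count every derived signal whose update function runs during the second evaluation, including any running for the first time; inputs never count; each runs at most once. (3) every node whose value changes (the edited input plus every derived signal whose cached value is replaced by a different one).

node39 now evaluates to -8.
Run set: node23, node36, node38, node39 (4 run).
Changed values: input3, node23, node36, node38, node39.
The important point: the flipped condition redirects demand; node1, node2, node4 are left stale, never re-checked.

Initial pass — values computed on the first demand:
  node1 = neg(3) = -3
  node2 = max2(-3, 3) = 3
  node4 = add(3, 3) = 6
  node13 = sortl([7]) = [7]
  node23 = if0(input3=3 -> else branch node4) = 6
  node26 = suml([7]) = 7
  node36 = if0(input2=-8 -> else branch node23) = 6
  node38 = if0(input3=3 -> else branch node26) = 7
  node39 = max2(6, 7) = 7

Second demand — change propagation:
  node1: dirty yet unreached — the second evaluation never asks for it.
  node2: dirty yet unreached — the second evaluation never asks for it.
  node4: dirty yet unreached — the second evaluation never asks for it.
  node23: re-runs because input3 3->0; new result -8.
  node36: re-runs because node23 6->-8; new result -8.
  node38: re-runs because input3 3->0; new result -8.
  node39: re-runs because node36 6->-8; node38 7->-8; new result -8.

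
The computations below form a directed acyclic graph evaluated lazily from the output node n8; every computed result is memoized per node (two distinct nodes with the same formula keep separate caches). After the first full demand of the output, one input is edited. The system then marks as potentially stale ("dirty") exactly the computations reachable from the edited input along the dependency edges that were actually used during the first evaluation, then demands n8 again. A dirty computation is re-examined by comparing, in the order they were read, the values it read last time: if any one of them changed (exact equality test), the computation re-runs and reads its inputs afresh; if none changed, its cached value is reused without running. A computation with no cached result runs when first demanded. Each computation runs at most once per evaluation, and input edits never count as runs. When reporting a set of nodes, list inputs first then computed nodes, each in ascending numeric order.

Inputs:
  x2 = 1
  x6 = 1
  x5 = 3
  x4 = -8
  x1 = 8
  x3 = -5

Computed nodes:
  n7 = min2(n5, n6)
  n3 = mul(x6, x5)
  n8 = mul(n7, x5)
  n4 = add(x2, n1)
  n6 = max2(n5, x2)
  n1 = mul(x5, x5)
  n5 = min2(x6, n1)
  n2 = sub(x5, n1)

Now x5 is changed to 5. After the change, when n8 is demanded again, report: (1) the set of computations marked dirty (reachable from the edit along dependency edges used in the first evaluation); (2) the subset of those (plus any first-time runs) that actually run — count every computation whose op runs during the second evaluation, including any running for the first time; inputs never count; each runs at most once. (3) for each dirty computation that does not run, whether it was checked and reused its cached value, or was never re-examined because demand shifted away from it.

The edit dirties: n1, n5, n6, n7, n8.
3 computations run: n1, n5, n8.
Cache hits after checking: n6, n7.
Note where the cutoff bites: n6 is checked, finds nothing changed, and keeps its cache.

First demand of the output computes:
  n1 = mul(3, 3) = 9
  n5 = min2(1, 9) = 1
  n6 = max2(1, 1) = 1
  n7 = min2(1, 1) = 1
  n8 = mul(1, 3) = 3

After the edit, cleaning proceeds:
  n1: a read changed (x5 3->5; x5 3->5) — executes, giving 25.
  n5: a read changed (n1 9->25) — executes, giving 1 — identical to its old value.
  n6: dirty, but its reads are unchanged (n5 unchanged, x2 unchanged); cached 1 stands.
  n7: dirty, but its reads are unchanged (n5 unchanged, n6 unchanged); cached 1 stands.
  n8: a read changed (x5 3->5) — executes, giving 5.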